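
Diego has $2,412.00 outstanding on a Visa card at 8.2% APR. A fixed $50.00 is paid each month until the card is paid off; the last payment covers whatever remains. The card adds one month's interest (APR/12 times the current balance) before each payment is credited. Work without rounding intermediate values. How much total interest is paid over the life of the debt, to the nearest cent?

$524.41

Monthly rate r = 8.2%/12 = 0.683333% = 0.00683333.
Payoff takes n = ⌈−ln(1 − rB₀/P)/ln(1+r)⌉ = ⌈58.728⌉ = 59 payments; the last is $36.41.
Total paid = 58·$50.00 + $36.41 = $2,936.41.
Total interest = total paid − principal = $2,936.41 − $2,412.00 = $524.41.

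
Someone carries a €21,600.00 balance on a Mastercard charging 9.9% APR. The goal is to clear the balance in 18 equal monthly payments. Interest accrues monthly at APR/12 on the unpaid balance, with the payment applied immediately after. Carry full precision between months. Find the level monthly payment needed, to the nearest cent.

Monthly rate r = 9.9%/12 = 0.825% = 0.00825.
Level-payment amortization: P = B₀·r / (1 − (1+r)^(−n)) = 21600.00·0.00825 / (1 − 1.00825^(−18)).
Denominator 1 − (1+r)^(−18) = 0.13747469.
P = 178.2 / 0.13747469 ≈ 1296.24.

€1,296.24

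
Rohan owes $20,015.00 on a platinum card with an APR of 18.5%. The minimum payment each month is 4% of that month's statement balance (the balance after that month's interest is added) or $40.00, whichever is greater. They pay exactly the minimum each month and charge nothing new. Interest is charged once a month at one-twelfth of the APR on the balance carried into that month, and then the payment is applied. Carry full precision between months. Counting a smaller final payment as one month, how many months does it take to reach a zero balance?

Monthly rate r = 18.5%/12 = 1.54167% = 0.0154167.
While 4% of the post-interest balance exceeds $40.00, each month B ← (B·(1+r))·(1 − 0.04), i.e. B shrinks by the factor (1+r)·0.96 = 0.9748.
This holds for months 1–119. Entering month 120 the balance is $960.07; 4% of the post-interest balance is now below $40.00, so the flat $40.00 minimum applies from here.
From month 120 a fixed $40.00 at rate r clears $960.07 in 31 more payments. Total: 119 + 31 = 150 months.

150 months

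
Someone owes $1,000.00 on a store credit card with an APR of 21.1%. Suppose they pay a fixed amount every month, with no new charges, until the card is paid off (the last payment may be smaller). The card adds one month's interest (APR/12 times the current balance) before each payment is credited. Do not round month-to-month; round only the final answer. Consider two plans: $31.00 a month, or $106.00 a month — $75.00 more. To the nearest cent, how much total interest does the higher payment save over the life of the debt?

Monthly rate r = 21.1%/12 = 1.75833% = 0.0175833.
At $31.00/mo: n = ⌈−ln(1 − rB₀/P)/ln(1+r)⌉ = 49 payments (last $1.48); total interest = total paid − $1,000.00 = $489.48.
At $106.00/mo: 11 payments (last $43.24); total interest $103.24.
Interest saved = $489.48 − $103.24 = $386.24.

$386.24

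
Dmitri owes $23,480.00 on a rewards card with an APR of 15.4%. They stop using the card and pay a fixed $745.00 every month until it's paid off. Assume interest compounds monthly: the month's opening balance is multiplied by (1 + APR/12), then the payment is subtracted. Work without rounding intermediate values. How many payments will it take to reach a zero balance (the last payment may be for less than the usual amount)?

41 payments

Monthly rate r = 15.4%/12 = 1.28333% = 0.0128333.
Recurrence: B ← B·(1+r) − $745.00.
Month 1: interest $301.33; balance after payment $23,036.33.
Month 2: interest $295.63; balance after payment $22,586.96.
Closed form: n = −ln(1 − rB₀/P)/ln(1+r) = −ln(0.59553)/ln(1.01283) ≈ 40.645, so the balance reaches zero during payment 41.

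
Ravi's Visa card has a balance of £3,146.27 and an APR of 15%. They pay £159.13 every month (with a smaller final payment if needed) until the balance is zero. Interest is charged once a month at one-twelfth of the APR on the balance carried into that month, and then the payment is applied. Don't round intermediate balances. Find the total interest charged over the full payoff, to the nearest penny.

Monthly rate r = 15%/12 = 1.25% = 0.0125.
Payoff takes n = ⌈−ln(1 − rB₀/P)/ln(1+r)⌉ = ⌈22.852⌉ = 23 payments; the last is £135.76.
Total paid = 22·£159.13 + £135.76 = £3,636.62.
Total interest = total paid − principal = £3,636.62 − £3,146.27 = £490.35.

£490.35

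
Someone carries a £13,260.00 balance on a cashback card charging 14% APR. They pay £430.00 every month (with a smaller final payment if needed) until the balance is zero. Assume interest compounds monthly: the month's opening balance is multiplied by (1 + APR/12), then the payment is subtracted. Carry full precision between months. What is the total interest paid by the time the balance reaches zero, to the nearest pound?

Monthly rate r = 14%/12 = 1.16667% = 0.0116667.
Payoff takes n = ⌈−ln(1 − rB₀/P)/ln(1+r)⌉ = ⌈38.445⌉ = 39 payments; the last is £191.78.
Total paid = 38·£430.00 + £191.78 = £16,531.78.
Total interest = total paid − principal = £16,531.78 − £13,260.00 = £3,271.78.

£3,272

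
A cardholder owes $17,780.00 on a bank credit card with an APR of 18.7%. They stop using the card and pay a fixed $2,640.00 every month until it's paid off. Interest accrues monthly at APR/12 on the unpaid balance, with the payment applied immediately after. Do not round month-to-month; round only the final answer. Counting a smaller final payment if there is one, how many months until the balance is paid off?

8 months

Monthly rate r = 18.7%/12 = 1.55833% = 0.0155833.
Recurrence: B ← B·(1+r) − $2,640.00.
Month 1: interest $277.07; balance after payment $15,417.07.
Month 2: interest $240.25; balance after payment $13,017.32.
Closed form: n = −ln(1 − rB₀/P)/ln(1+r) = −ln(0.89505)/ln(1.01558) ≈ 7.170, so the balance reaches zero during payment 8.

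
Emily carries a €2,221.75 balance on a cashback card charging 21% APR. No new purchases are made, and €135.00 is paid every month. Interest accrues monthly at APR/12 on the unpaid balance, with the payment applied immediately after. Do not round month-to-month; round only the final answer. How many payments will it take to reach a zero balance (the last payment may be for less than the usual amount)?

Monthly rate r = 21%/12 = 1.75% = 0.0175.
Recurrence: B ← B·(1+r) − €135.00.
Month 1: interest €38.88; balance after payment €2,125.63.
Month 2: interest €37.20; balance after payment €2,027.83.
Closed form: n = −ln(1 − rB₀/P)/ln(1+r) = −ln(0.712)/ln(1.0175) ≈ 19.580, so the balance reaches zero during payment 20.

20 months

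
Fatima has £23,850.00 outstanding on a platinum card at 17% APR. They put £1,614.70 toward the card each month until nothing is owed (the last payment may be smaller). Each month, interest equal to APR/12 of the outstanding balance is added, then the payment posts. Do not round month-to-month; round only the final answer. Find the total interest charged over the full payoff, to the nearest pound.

Monthly rate r = 17%/12 = 1.41667% = 0.0141667.
Payoff takes n = ⌈−ln(1 − rB₀/P)/ln(1+r)⌉ = ⌈16.689⌉ = 17 payments; the last is £1,115.44.
Total paid = 16·£1,614.70 + £1,115.44 = £26,950.64.
Total interest = total paid − principal = £26,950.64 − £23,850.00 = £3,100.64.

£3,101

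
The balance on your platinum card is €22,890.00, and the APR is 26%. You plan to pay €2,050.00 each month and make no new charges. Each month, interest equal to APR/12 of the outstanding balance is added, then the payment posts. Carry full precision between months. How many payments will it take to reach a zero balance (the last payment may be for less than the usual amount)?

Monthly rate r = 26%/12 = 2.16667% = 0.0216667.
Recurrence: B ← B·(1+r) − €2,050.00.
Month 1: interest €495.95; balance after payment €21,335.95.
Month 2: interest €462.28; balance after payment €19,748.23.
Closed form: n = −ln(1 − rB₀/P)/ln(1+r) = −ln(0.75807)/ln(1.02167) ≈ 12.921, so the balance reaches zero during payment 13.

13 payments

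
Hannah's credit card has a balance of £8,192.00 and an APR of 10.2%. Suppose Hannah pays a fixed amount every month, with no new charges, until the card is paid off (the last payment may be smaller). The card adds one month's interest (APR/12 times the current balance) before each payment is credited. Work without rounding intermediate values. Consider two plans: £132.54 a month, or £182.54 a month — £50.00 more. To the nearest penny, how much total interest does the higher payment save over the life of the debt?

Monthly rate r = 10.2%/12 = 0.85% = 0.0085.
At £132.54/mo: n = ⌈−ln(1 − rB₀/P)/ln(1+r)⌉ = 89 payments (last £5.85); total interest = total paid − £8,192.00 = £3,477.37.
At £182.54/mo: 57 payments (last £138.33); total interest £2,168.57.
Interest saved = £3,477.37 − £2,168.57 = £1,308.80.

£1,308.80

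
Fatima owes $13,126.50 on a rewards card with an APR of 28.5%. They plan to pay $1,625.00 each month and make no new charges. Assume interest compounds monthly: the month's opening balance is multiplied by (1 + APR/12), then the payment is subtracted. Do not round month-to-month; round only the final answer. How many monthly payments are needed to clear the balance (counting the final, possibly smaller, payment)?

10 months

Monthly rate r = 28.5%/12 = 2.375% = 0.02375.
Recurrence: B ← B·(1+r) − $1,625.00.
Month 1: interest $311.75; balance after payment $11,813.25.
Month 2: interest $280.56; balance after payment $10,468.82.
Closed form: n = −ln(1 − rB₀/P)/ln(1+r) = −ln(0.80815)/ln(1.02375) ≈ 9.075, so the balance reaches zero during payment 10.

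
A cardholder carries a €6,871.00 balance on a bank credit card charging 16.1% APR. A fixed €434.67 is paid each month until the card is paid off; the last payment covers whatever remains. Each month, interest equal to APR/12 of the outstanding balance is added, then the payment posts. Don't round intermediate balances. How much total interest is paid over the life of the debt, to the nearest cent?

Monthly rate r = 16.1%/12 = 1.34167% = 0.0134167.
Payoff takes n = ⌈−ln(1 − rB₀/P)/ln(1+r)⌉ = ⌈17.885⌉ = 18 payments; the last is €384.99.
Total paid = 17·€434.67 + €384.99 = €7,774.38.
Total interest = total paid − principal = €7,774.38 − €6,871.00 = €903.38.

€903.38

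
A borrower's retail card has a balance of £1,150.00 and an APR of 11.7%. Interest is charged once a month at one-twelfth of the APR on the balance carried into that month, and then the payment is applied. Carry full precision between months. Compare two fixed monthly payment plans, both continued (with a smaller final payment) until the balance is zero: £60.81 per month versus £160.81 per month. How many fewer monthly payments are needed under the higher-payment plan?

14 fewer payments

Monthly rate r = 11.7%/12 = 0.975% = 0.00975.
At £60.81/mo: n = ⌈−ln(1 − rB₀/P)/ln(1+r)⌉ = 22 payments (last £0.35); total interest = total paid − £1,150.00 = £127.36.
At £160.81/mo: 8 payments (last £72.38); total interest £48.05.
Payments saved = 22 − 8 = 14.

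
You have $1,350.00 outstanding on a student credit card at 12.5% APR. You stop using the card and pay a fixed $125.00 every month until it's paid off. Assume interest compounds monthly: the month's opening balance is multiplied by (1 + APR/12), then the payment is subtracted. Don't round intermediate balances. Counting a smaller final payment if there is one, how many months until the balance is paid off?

Monthly rate r = 12.5%/12 = 1.04167% = 0.0104167.
Recurrence: B ← B·(1+r) − $125.00.
Month 1: interest $14.06; balance after payment $1,239.06.
Month 2: interest $12.91; balance after payment $1,126.97.
Closed form: n = −ln(1 − rB₀/P)/ln(1+r) = −ln(0.8875)/ln(1.01042) ≈ 11.517, so the balance reaches zero during payment 12.

12 months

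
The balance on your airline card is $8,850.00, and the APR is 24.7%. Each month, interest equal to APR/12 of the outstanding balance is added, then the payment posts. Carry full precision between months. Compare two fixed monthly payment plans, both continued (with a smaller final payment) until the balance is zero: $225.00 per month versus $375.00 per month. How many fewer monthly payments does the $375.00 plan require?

Monthly rate r = 24.7%/12 = 2.05833% = 0.0205833.
At $225.00/mo: n = ⌈−ln(1 − rB₀/P)/ln(1+r)⌉ = 82 payments (last $92.91); total interest = total paid − $8,850.00 = $9,467.91.
At $375.00/mo: 33 payments (last $241.96); total interest $3,391.96.
Payments saved = 82 − 33 = 49.

49 fewer payments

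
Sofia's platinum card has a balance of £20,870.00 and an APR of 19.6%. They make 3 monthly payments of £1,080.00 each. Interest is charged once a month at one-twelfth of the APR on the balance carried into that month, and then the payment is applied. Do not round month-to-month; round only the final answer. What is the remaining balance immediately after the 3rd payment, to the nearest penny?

£18,616.22

Monthly rate r = 19.6%/12 = 1.63333% = 0.0163333.
Each month: B ← B·(1+r) − £1,080.00.
Month 1: interest £340.88; balance after payment £20,130.88.
Month 2: interest £328.80; balance after payment £19,379.68.
Month 3: interest £316.53; balance after payment £18,616.22.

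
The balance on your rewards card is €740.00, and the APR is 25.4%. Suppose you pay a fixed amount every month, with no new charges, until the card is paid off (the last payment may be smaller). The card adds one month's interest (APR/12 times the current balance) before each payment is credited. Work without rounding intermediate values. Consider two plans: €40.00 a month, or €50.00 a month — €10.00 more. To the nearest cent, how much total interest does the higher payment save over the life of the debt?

Monthly rate r = 25.4%/12 = 2.11667% = 0.0211667.
At €40.00/mo: n = ⌈−ln(1 − rB₀/P)/ln(1+r)⌉ = 24 payments (last €29.00); total interest = total paid − €740.00 = €209.00.
At €50.00/mo: 18 payments (last €47.13); total interest €157.13.
Interest saved = €209.00 − €157.13 = €51.87.

€51.87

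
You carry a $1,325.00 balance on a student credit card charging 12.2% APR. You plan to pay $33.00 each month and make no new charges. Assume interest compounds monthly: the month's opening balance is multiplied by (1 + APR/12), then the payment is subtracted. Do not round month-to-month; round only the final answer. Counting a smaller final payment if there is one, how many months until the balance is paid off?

52 months

Monthly rate r = 12.2%/12 = 1.01667% = 0.0101667.
Recurrence: B ← B·(1+r) − $33.00.
Month 1: interest $13.47; balance after payment $1,305.47.
Month 2: interest $13.27; balance after payment $1,285.74.
Closed form: n = −ln(1 − rB₀/P)/ln(1+r) = −ln(0.59179)/ln(1.01017) ≈ 51.862, so the balance reaches zero during payment 52.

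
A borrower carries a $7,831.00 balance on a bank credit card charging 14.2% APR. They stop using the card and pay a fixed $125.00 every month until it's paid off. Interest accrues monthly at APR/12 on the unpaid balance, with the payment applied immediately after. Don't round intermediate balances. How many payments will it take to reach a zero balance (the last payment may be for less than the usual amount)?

Monthly rate r = 14.2%/12 = 1.18333% = 0.0118333.
Recurrence: B ← B·(1+r) − $125.00.
Month 1: interest $92.67; balance after payment $7,798.67.
Month 2: interest $92.28; balance after payment $7,765.95.
Closed form: n = −ln(1 − rB₀/P)/ln(1+r) = −ln(0.25867)/ln(1.01183) ≈ 114.947, so the balance reaches zero during payment 115.

115 months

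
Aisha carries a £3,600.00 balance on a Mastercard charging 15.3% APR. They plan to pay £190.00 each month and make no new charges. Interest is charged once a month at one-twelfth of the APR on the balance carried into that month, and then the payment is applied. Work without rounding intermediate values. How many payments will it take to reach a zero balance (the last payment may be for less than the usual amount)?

22 payments

Monthly rate r = 15.3%/12 = 1.275% = 0.01275.
Recurrence: B ← B·(1+r) − £190.00.
Month 1: interest £45.90; balance after payment £3,455.90.
Month 2: interest £44.06; balance after payment £3,309.96.
Closed form: n = −ln(1 − rB₀/P)/ln(1+r) = −ln(0.75842)/ln(1.01275) ≈ 21.826, so the balance reaches zero during payment 22.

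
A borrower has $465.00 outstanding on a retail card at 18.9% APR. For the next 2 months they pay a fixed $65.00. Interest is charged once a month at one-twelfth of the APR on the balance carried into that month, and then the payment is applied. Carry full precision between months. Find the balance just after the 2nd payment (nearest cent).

Monthly rate r = 18.9%/12 = 1.575% = 0.01575.
Each month: B ← B·(1+r) − $65.00.
Month 1: interest $7.32; balance after payment $407.32.
Month 2: interest $6.42; balance after payment $348.74.

$348.74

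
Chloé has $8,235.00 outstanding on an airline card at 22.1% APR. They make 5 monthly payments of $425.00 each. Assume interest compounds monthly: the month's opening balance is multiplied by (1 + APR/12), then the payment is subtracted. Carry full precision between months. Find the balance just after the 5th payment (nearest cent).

Monthly rate r = 22.1%/12 = 1.84167% = 0.0184167.
Each month: B ← B·(1+r) − $425.00.
Month 1: interest $151.66; balance after payment $7,961.66.
Month 2: interest $146.63; balance after payment $7,683.29.
Month 3: interest $141.50; balance after payment $7,399.79.
Month 4: interest $136.28; balance after payment $7,111.07.
Month 5: interest $130.96; balance after payment $6,817.03.

$6,817.03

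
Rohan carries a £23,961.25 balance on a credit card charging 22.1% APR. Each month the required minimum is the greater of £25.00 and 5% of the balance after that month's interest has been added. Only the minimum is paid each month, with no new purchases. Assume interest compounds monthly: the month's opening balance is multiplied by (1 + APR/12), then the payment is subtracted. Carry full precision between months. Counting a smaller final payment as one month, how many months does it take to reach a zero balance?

143 months

Monthly rate r = 22.1%/12 = 1.84167% = 0.0184167.
While 5% of the post-interest balance exceeds £25.00, each month B ← (B·(1+r))·(1 − 0.05), i.e. B shrinks by the factor (1+r)·0.95 = 0.9675.
This holds for months 1–118. Entering month 119 the balance is £485.40; 5% of the post-interest balance is now below £25.00, so the flat £25.00 minimum applies from here.
From month 119 a fixed £25.00 at rate r clears £485.40 in 25 more payments. Total: 118 + 25 = 143 months.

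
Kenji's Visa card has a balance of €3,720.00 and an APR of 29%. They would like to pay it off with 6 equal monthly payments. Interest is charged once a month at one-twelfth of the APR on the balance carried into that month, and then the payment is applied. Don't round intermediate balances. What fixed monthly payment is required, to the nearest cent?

€673.48

Monthly rate r = 29%/12 = 2.41667% = 0.0241667.
Level-payment amortization: P = B₀·r / (1 − (1+r)^(−n)) = 3720.00·0.0241667 / (1 − 1.02417^(−6)).
Denominator 1 − (1+r)^(−6) = 0.133484813.
P = 89.9 / 0.133484813 ≈ 673.48.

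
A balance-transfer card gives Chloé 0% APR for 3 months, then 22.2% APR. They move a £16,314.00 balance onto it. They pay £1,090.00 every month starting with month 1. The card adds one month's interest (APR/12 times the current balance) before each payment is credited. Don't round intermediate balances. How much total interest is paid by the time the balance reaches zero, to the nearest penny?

Promo months 1–3 at r₀ = 0%/12 = 0; months 4+ at r₁ = 22.2%/12 = 0.0185.
After month 3 (no interest yet): B = £16,314.00 − 3·£1,090.00 = £13,044.00.
Then at r₁ with £1,090.00/mo: n₂ = −ln(1 − r₁·B/P)/ln(1+r₁) ≈ 13.65 → 14 more payments.
Total paid = 16·£1,090.00 + £712.32 = £18,152.32; interest = £18,152.32 − £16,314.00 = £1,838.32.

£1,838.32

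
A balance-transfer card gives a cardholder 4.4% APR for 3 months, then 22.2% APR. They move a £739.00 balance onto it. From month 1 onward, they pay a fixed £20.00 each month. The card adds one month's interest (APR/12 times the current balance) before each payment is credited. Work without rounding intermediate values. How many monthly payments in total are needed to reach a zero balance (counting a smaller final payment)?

Promo months 1–3 at r₀ = 4.4%/12 = 0.00366667; months 4+ at r₁ = 22.2%/12 = 0.0185.
After month 3: iterate B ← B·(1+r₀) − £20.00 for 3 months → £686.94.
Then at r₁ with £20.00/mo: n₂ = −ln(1 − r₁·B/P)/ln(1+r₁) ≈ 55.04 → 56 more payments.

59 payments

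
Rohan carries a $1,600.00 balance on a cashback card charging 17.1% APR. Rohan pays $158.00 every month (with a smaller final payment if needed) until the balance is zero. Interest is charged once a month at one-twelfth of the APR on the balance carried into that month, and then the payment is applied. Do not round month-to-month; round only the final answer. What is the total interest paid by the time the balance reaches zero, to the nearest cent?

$140.21

Monthly rate r = 17.1%/12 = 1.425% = 0.01425.
Payoff takes n = ⌈−ln(1 − rB₀/P)/ln(1+r)⌉ = ⌈11.014⌉ = 12 payments; the last is $2.21.
Total paid = 11·$158.00 + $2.21 = $1,740.21.
Total interest = total paid − principal = $1,740.21 − $1,600.00 = $140.21.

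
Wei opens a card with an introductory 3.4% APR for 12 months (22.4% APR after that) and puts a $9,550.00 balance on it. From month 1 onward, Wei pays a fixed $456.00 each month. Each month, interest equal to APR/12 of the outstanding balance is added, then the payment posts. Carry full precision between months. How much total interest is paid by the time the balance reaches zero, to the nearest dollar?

Promo months 1–12 at r₀ = 3.4%/12 = 0.00283333; months 13+ at r₁ = 22.4%/12 = 0.0186667.
After month 12: iterate B ← B·(1+r₀) − $456.00 for 12 months → $4,321.73.
Then at r₁ with $456.00/mo: n₂ = −ln(1 − r₁·B/P)/ln(1+r₁) ≈ 10.53 → 11 more payments.
Total paid = 22·$456.00 + $241.38 = $10,273.38; interest = $10,273.38 − $9,550.00 = $723.38.

$723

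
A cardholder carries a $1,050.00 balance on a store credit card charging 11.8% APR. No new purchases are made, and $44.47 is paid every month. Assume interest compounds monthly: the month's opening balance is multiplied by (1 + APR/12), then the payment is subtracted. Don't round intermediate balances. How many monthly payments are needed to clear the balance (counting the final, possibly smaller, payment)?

Monthly rate r = 11.8%/12 = 0.983333% = 0.00983333.
Recurrence: B ← B·(1+r) − $44.47.
Month 1: interest $10.33; balance after payment $1,015.86.
Month 2: interest $9.99; balance after payment $981.37.
Closed form: n = −ln(1 − rB₀/P)/ln(1+r) = −ln(0.76782)/ln(1.00983) ≈ 27.000, so the balance reaches zero during payment 27.

27 months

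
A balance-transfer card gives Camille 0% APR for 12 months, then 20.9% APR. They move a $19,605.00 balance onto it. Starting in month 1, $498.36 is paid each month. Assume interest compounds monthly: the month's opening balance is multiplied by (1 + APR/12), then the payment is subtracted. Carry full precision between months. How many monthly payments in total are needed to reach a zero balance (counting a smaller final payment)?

50 payments

Promo months 1–12 at r₀ = 0%/12 = 0; months 13+ at r₁ = 20.9%/12 = 0.0174167.
After month 12 (no interest yet): B = $19,605.00 − 12·$498.36 = $13,624.68.
Then at r₁ with $498.36/mo: n₂ = −ln(1 − r₁·B/P)/ln(1+r₁) ≈ 37.45 → 38 more payments.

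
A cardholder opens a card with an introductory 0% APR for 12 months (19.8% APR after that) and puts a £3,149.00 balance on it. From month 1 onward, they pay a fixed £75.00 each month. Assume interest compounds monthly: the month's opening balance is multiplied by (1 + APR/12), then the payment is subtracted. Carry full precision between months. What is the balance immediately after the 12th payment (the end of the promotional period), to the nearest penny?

£2,249.00

Promo months 1–12 at r₀ = 0%/12 = 0; months 13+ at r₁ = 19.8%/12 = 0.0165.
After month 12 (no interest yet): B = £3,149.00 − 12·£75.00 = £2,249.00.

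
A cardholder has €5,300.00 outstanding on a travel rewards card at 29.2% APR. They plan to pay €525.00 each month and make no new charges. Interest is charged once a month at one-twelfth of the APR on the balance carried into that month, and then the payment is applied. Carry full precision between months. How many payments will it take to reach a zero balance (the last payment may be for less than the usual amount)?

12 months

Monthly rate r = 29.2%/12 = 2.43333% = 0.0243333.
Recurrence: B ← B·(1+r) − €525.00.
Month 1: interest €128.97; balance after payment €4,903.97.
Month 2: interest €119.33; balance after payment €4,498.30.
Closed form: n = −ln(1 − rB₀/P)/ln(1+r) = −ln(0.75435)/ln(1.02433) ≈ 11.725, so the balance reaches zero during payment 12.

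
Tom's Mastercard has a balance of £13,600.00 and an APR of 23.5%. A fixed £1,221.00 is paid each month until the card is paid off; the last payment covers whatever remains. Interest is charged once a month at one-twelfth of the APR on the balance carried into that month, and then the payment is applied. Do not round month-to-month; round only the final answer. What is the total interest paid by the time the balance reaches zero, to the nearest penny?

Monthly rate r = 23.5%/12 = 1.95833% = 0.0195833.
Payoff takes n = ⌈−ln(1 − rB₀/P)/ln(1+r)⌉ = ⌈12.688⌉ = 13 payments; the last is £842.06.
Total paid = 12·£1,221.00 + £842.06 = £15,494.06.
Total interest = total paid − principal = £15,494.06 − £13,600.00 = £1,894.06.

£1,894.06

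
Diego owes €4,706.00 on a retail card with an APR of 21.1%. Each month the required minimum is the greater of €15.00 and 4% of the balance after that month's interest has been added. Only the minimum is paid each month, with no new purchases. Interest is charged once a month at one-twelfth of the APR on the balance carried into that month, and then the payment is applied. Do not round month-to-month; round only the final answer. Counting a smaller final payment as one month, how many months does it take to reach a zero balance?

142 months

Monthly rate r = 21.1%/12 = 1.75833% = 0.0175833.
While 4% of the post-interest balance exceeds €15.00, each month B ← (B·(1+r))·(1 − 0.04), i.e. B shrinks by the factor (1+r)·0.96 = 0.97688.
This holds for months 1–109. Entering month 110 the balance is €367.57; 4% of the post-interest balance is now below €15.00, so the flat €15.00 minimum applies from here.
From month 110 a fixed €15.00 at rate r clears €367.57 in 33 more payments. Total: 109 + 33 = 142 months.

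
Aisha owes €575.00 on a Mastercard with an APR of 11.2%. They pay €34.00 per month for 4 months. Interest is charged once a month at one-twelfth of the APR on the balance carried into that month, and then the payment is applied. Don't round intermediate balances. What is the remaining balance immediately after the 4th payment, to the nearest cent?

Monthly rate r = 11.2%/12 = 0.933333% = 0.00933333.
Each month: B ← B·(1+r) − €34.00.
Month 1: interest €5.37; balance after payment €546.37.
Month 2: interest €5.10; balance after payment €517.47.
Month 3: interest €4.83; balance after payment €488.30.
Month 4: interest €4.56; balance after payment €458.85.

€458.85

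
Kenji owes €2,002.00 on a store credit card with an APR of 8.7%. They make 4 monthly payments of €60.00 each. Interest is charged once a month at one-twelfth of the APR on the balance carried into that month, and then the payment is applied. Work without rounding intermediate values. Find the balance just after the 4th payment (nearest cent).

€1,818.07

Monthly rate r = 8.7%/12 = 0.725% = 0.00725.
Each month: B ← B·(1+r) − €60.00.
Month 1: interest €14.51; balance after payment €1,956.51.
Month 2: interest €14.18; balance after payment €1,910.70.
Month 3: interest €13.85; balance after payment €1,864.55.
Month 4: interest €13.52; balance after payment €1,818.07.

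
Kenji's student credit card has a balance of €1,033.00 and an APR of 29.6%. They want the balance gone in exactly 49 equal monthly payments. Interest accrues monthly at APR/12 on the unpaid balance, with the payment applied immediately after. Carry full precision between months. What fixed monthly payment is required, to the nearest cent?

Monthly rate r = 29.6%/12 = 2.46667% = 0.0246667.
Level-payment amortization: P = B₀·r / (1 − (1+r)^(−n)) = 1033.00·0.0246667 / (1 − 1.02467^(−49)).
Denominator 1 − (1+r)^(−49) = 0.696993332.
P = 25.4807 / 0.696993332 ≈ 36.56.

€36.56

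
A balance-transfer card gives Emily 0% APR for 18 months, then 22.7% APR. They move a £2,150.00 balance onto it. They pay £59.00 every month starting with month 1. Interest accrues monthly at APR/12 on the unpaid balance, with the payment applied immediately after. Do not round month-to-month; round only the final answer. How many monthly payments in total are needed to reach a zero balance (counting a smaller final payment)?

41 months

Promo months 1–18 at r₀ = 0%/12 = 0; months 19+ at r₁ = 22.7%/12 = 0.0189167.
After month 18 (no interest yet): B = £2,150.00 − 18·£59.00 = £1,088.00.
Then at r₁ with £59.00/mo: n₂ = −ln(1 − r₁·B/P)/ln(1+r₁) ≈ 22.89 → 23 more payments.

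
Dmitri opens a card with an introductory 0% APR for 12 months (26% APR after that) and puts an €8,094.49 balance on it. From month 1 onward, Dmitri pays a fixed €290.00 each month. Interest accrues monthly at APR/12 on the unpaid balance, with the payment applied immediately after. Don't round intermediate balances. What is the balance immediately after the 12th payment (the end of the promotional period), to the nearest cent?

€4,614.49

Promo months 1–12 at r₀ = 0%/12 = 0; months 13+ at r₁ = 26%/12 = 0.0216667.
After month 12 (no interest yet): B = €8,094.49 − 12·€290.00 = €4,614.49.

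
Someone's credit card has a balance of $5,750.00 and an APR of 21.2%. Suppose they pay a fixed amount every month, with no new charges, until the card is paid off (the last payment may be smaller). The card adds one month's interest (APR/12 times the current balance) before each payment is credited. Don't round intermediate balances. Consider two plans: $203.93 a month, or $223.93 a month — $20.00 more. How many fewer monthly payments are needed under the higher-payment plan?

Monthly rate r = 21.2%/12 = 1.76667% = 0.0176667.
At $203.93/mo: n = ⌈−ln(1 − rB₀/P)/ln(1+r)⌉ = 40 payments (last $75.25); total interest = total paid − $5,750.00 = $2,278.52.
At $223.93/mo: 35 payments (last $116.24); total interest $1,979.86.
Payments saved = 40 − 35 = 5.

5 fewer payments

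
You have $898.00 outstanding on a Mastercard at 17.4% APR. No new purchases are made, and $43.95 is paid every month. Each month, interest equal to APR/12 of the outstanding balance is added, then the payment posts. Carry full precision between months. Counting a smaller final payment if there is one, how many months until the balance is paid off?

25 payments

Monthly rate r = 17.4%/12 = 1.45% = 0.0145.
Recurrence: B ← B·(1+r) − $43.95.
Month 1: interest $13.02; balance after payment $867.07.
Month 2: interest $12.57; balance after payment $835.69.
Closed form: n = −ln(1 − rB₀/P)/ln(1+r) = −ln(0.70373)/ln(1.0145) ≈ 24.407, so the balance reaches zero during payment 25.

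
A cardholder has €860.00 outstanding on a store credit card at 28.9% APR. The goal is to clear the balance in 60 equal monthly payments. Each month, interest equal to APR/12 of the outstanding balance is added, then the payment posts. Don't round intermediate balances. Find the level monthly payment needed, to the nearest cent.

€27.25

Monthly rate r = 28.9%/12 = 2.40833% = 0.0240833.
Level-payment amortization: P = B₀·r / (1 − (1+r)^(−n)) = 860.00·0.0240833 / (1 − 1.02408^(−60)).
Denominator 1 − (1+r)^(−60) = 0.760181816.
P = 20.7117 / 0.760181816 ≈ 27.25.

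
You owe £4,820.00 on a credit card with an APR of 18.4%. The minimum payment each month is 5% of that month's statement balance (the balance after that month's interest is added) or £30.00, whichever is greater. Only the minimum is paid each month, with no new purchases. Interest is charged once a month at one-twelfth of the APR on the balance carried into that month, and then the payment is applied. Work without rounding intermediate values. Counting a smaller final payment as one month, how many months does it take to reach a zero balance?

82 months

Monthly rate r = 18.4%/12 = 1.53333% = 0.0153333.
While 5% of the post-interest balance exceeds £30.00, each month B ← (B·(1+r))·(1 − 0.05), i.e. B shrinks by the factor (1+r)·0.95 = 0.96457.
This holds for months 1–59. Entering month 60 the balance is £573.65; 5% of the post-interest balance is now below £30.00, so the flat £30.00 minimum applies from here.
From month 60 a fixed £30.00 at rate r clears £573.65 in 23 more payments. Total: 59 + 23 = 82 months.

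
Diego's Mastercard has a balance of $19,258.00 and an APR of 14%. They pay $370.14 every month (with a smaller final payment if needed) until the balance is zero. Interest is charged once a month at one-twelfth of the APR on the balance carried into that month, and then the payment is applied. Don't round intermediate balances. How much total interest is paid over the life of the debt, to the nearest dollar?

$10,546

Monthly rate r = 14%/12 = 1.16667% = 0.0116667.
Payoff takes n = ⌈−ln(1 − rB₀/P)/ln(1+r)⌉ = ⌈80.520⌉ = 81 payments; the last is $192.84.
Total paid = 80·$370.14 + $192.84 = $29,804.04.
Total interest = total paid − principal = $29,804.04 − $19,258.00 = $10,546.04.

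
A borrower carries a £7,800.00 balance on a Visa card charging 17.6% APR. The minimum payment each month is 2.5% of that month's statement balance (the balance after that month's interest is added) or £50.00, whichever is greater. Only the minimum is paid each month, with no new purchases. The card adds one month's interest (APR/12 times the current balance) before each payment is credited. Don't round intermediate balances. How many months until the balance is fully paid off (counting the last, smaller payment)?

188 months

Monthly rate r = 17.6%/12 = 1.46667% = 0.0146667.
While 2.5% of the post-interest balance exceeds £50.00, each month B ← (B·(1+r))·(1 − 0.025), i.e. B shrinks by the factor (1+r)·0.975 = 0.9893.
This holds for months 1–128. Entering month 129 the balance is £1,968.25; 2.5% of the post-interest balance is now below £50.00, so the flat £50.00 minimum applies from here.
From month 129 a fixed £50.00 at rate r clears £1,968.25 in 60 more payments. Total: 128 + 60 = 188 months.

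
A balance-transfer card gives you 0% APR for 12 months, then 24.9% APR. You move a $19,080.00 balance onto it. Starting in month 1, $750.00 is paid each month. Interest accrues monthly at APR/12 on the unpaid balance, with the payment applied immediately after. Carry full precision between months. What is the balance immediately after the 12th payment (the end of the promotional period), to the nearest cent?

Promo months 1–12 at r₀ = 0%/12 = 0; months 13+ at r₁ = 24.9%/12 = 0.02075.
After month 12 (no interest yet): B = $19,080.00 − 12·$750.00 = $10,080.00.

$10,080.00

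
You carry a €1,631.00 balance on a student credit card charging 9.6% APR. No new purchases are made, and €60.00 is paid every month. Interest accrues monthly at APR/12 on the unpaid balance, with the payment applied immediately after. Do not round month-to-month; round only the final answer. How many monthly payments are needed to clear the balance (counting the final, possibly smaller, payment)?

Monthly rate r = 9.6%/12 = 0.8% = 0.008.
Recurrence: B ← B·(1+r) − €60.00.
Month 1: interest €13.05; balance after payment €1,584.05.
Month 2: interest €12.67; balance after payment €1,536.72.
Closed form: n = −ln(1 − rB₀/P)/ln(1+r) = −ln(0.78253)/ln(1.008) ≈ 30.775, so the balance reaches zero during payment 31.

31 payments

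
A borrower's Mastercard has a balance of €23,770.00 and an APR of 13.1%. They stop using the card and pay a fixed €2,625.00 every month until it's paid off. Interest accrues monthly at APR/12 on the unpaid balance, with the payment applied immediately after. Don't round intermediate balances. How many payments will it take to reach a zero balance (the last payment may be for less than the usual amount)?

Monthly rate r = 13.1%/12 = 1.09167% = 0.0109167.
Recurrence: B ← B·(1+r) − €2,625.00.
Month 1: interest €259.49; balance after payment €21,404.49.
Month 2: interest €233.67; balance after payment €19,013.15.
Closed form: n = −ln(1 − rB₀/P)/ln(1+r) = −ln(0.90115)/ln(1.01092) ≈ 9.587, so the balance reaches zero during payment 10.

10 months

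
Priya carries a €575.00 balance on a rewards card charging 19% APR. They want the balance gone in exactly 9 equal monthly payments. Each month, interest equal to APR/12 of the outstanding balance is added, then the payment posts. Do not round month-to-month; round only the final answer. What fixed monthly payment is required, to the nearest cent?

€69.05

Monthly rate r = 19%/12 = 1.58333% = 0.0158333.
Level-payment amortization: P = B₀·r / (1 − (1+r)^(−n)) = 575.00·0.0158333 / (1 − 1.01583^(−9)).
Denominator 1 − (1+r)^(−9) = 0.131843815.
P = 9.10417 / 0.131843815 ≈ 69.05.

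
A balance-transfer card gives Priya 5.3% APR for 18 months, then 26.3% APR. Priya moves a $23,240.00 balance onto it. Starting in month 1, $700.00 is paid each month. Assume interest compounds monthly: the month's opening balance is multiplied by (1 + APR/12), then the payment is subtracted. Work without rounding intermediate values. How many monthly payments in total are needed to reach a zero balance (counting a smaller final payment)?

Promo months 1–18 at r₀ = 5.3%/12 = 0.00441667; months 19+ at r₁ = 26.3%/12 = 0.0219167.
After month 18: iterate B ← B·(1+r₀) − $700.00 for 18 months → $12,074.25.
Then at r₁ with $700.00/mo: n₂ = −ln(1 − r₁·B/P)/ln(1+r₁) ≈ 21.90 → 22 more payments.

40 payments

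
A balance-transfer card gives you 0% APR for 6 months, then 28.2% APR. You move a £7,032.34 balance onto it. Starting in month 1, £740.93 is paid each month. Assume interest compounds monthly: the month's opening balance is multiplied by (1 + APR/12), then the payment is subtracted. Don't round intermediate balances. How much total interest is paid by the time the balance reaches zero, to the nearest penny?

Promo months 1–6 at r₀ = 0%/12 = 0; months 7+ at r₁ = 28.2%/12 = 0.0235.
After month 6 (no interest yet): B = £7,032.34 − 6·£740.93 = £2,586.76.
Then at r₁ with £740.93/mo: n₂ = −ln(1 − r₁·B/P)/ln(1+r₁) ≈ 3.69 → 4 more payments.
Total paid = 9·£740.93 + £509.71 = £7,178.08; interest = £7,178.08 − £7,032.34 = £145.74.

£145.74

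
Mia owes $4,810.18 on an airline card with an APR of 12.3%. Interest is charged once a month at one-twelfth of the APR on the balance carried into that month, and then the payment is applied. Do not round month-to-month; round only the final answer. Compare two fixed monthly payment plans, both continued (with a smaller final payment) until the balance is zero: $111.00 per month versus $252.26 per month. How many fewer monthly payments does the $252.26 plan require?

36 fewer payments

Monthly rate r = 12.3%/12 = 1.025% = 0.01025.
At $111.00/mo: n = ⌈−ln(1 − rB₀/P)/ln(1+r)⌉ = 58 payments (last $65.89); total interest = total paid − $4,810.18 = $1,582.71.
At $252.26/mo: 22 payments (last $82.37); total interest $569.65.
Payments saved = 58 − 22 = 36.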